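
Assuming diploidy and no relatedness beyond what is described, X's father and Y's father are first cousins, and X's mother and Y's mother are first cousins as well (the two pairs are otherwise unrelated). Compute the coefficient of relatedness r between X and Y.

0.0625

Independent pedigree routes through distinct common ancestors add.
X and Y are related in two ways: second cousins through their fathers (r = 1/32) and second cousins through their mothers (r = 1/32).
r = 1/32 + 1/32 = 1/16 = 0.0625.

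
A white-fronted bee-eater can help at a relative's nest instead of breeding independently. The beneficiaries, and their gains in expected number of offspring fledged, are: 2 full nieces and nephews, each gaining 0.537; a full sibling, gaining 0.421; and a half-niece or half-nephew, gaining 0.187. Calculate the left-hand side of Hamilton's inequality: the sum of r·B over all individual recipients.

r to a full niece or nephew = 1/4 (full aunt/uncle↔niece/nephew: two paths of length 3 through the shared grandparent pair: r = 2·(1/2)^3 = 1/4).
r to a full sibling = 1/2 (full sibs share both parents — two paths of length 2: r = 2·(1/2)^2 = 1/2).
r to a half-niece or half-nephew = 0.125 (half-aunt/uncle↔niece/nephew: one path of length 3: r = (1/2)^3 = 1/8).
Summing one r·B term per recipient: 2·0.25·0.537 + 1·0.5·0.421 + 1·0.125·0.187 = 0.502375.

0.502375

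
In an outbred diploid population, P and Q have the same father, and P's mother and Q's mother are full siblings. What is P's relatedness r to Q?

0.375

Relatedness sums over independent paths through distinct common ancestors.
P and Q are related in two ways: half-sibs through their shared father (r = 1/4) and first cousins through their mothers (r = 1/8).
r = 1/4 + 1/8 = 0.375.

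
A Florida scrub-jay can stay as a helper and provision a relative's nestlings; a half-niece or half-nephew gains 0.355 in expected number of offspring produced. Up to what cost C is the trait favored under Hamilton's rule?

r to a half-niece or half-nephew = 1/8 (half-aunt/uncle↔niece/nephew: one path of length 3: r = (1/2)^3 = 1/8).
Hamilton's rule: n·r·B > C, so the trait is favored while C < n·r·B = 1·0.125·0.355 = 0.044375.

0.044375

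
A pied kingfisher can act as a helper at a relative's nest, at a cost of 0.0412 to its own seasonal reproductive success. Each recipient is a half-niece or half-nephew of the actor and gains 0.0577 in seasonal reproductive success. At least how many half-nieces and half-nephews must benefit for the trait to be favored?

r to a half-niece or half-nephew = 1/8 (half-aunt/uncle↔niece/nephew: one path of length 3: r = (1/2)^3 = 1/8).
Hamilton's rule: n·r·B > C  ⇒  n > C/(r·B) = 0.0412/(0.125·0.0577) = 5.712.
The smallest integer exceeding 5.712 is 6.

6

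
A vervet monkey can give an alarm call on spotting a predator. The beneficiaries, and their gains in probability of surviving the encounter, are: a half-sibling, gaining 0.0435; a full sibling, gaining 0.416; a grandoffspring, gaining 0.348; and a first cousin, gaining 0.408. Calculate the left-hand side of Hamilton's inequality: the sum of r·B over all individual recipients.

r to a half-sibling = 1/4 (half-sibs share one parent — one path of length 2: r = (1/2)^2 = 1/4).
r to a full sibling = 1/2 (full sibs share both parents — two paths of length 2: r = 2·(1/2)^2 = 1/2).
r to a grandoffspring = 1/4 (two parent–offspring links: r = (1/2)^2 = 1/4).
r to a first cousin = 0.125 (first cousins share one grandparent pair — two paths of length 4: r = 2·(1/2)^4 = 1/8).
Summing one r·B term per recipient: 1·0.25·0.0435 + 1·0.5·0.416 + 1·0.25·0.348 + 1·0.125·0.408 = 0.356875.

0.356875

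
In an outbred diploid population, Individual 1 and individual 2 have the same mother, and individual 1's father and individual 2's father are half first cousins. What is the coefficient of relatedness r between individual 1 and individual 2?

Relatedness sums over independent paths through distinct common ancestors.
Individual 1 and individual 2 are related in two ways: half-sibs through their shared mother (r = 1/4) and half second cousins through their fathers (r = 1/64).
r = 1/4 + 1/64 = 17/64 = 0.265625.

0.265625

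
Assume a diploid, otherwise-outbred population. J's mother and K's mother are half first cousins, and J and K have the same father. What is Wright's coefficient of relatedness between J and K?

Wright's path rule: contributions from independent ancestry routes add.
J and K are related in two ways: half second cousins through their mothers (r = 1/64) and half-sibs through their shared father (r = 1/4).
r = 1/64 + 1/4 = 0.265625.

0.265625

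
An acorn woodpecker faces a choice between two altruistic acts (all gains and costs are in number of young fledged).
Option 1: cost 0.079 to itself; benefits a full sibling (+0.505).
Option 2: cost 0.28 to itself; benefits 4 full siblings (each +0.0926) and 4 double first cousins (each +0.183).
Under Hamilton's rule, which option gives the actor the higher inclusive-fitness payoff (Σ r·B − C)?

Option 1: r to a full sibling = 0.5.
Option 1: Σ r·B − C = (1·0.5·0.505) − 0.079 = 0.1735.
Option 2: r to a full sibling = 0.5.
Option 2: r to a double first cousin = 0.25.
Option 2: Σ r·B − C = (4·0.5·0.0926 + 4·0.25·0.183) − 0.28 = 0.0882.
Option 1 has the higher net inclusive-fitness payoff.

Option 1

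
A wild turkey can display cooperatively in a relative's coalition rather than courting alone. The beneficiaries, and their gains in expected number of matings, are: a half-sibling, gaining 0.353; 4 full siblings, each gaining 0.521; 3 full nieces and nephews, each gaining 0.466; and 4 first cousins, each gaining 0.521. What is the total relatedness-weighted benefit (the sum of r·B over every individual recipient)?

1.74025

r to a half-sibling = 1/4 (half-sibs share one parent — one path of length 2: r = (1/2)^2 = 1/4).
r to a full sibling = 1/2 (full sibs share both parents — two paths of length 2: r = 2·(1/2)^2 = 1/2).
r to a full niece or nephew = 1/4 (full aunt/uncle↔niece/nephew: two paths of length 3 through the shared grandparent pair: r = 2·(1/2)^3 = 1/4).
r to a first cousin = 1/8 (first cousins share one grandparent pair — two paths of length 4: r = 2·(1/2)^4 = 1/8).
Summing one r·B term per recipient: 1·0.25·0.353 + 4·0.5·0.521 + 3·0.25·0.466 + 4·0.125·0.521 = 1.74025.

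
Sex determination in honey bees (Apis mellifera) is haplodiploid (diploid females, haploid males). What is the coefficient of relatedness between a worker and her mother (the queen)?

One meiotic link between diploid queen and diploid daughter: r = 1/2.

0.5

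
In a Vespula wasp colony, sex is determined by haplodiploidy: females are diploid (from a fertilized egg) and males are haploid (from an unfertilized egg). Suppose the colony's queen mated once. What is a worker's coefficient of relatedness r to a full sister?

0.75

Haplodiploid full sisters inherit their father's entire haploid genome identically (contributing 1/2) and on average half of their mother's contribution (1/2 · 1/2 = 1/4); r = 1/2 + 1/4 = 3/4.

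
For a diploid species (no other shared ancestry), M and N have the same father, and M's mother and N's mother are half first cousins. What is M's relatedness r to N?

Wright's path rule: contributions from independent ancestry routes add.
M and N are related in two ways: half-sibs through their shared father (r = 1/4) and half second cousins through their mothers (r = 1/64).
r = 1/4 + 1/64 = 0.265625.

0.265625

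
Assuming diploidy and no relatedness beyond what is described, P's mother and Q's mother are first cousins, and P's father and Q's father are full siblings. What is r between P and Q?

0.15625

With two independent routes of shared ancestry, r is the sum of the two contributions.
P and Q are related in two ways: second cousins through their mothers (r = 1/32) and first cousins through their fathers (r = 1/8).
r = 1/32 + 1/8 = 5/32 = 0.15625.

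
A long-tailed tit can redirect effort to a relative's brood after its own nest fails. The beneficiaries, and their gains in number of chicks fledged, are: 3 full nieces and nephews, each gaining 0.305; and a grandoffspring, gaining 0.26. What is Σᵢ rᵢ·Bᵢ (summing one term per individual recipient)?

0.29375

r to a full niece or nephew = 1/4 (full aunt/uncle↔niece/nephew: two paths of length 3 through the shared grandparent pair: r = 2·(1/2)^3 = 1/4).
r to a grandoffspring = 1/4 (two parent–offspring links: r = (1/2)^2 = 1/4).
Summing one r·B term per recipient: 3·0.25·0.305 + 1·0.25·0.26 = 0.29375.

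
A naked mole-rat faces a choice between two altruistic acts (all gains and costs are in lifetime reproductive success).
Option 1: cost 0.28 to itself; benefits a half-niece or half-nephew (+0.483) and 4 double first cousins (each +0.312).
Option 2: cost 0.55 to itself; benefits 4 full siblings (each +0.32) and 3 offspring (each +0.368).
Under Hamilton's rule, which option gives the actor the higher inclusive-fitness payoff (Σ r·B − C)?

Option 2

Option 1: r to a half-niece or half-nephew = 0.125.
Option 1: r to a double first cousin = 0.25.
Option 1: Σ r·B − C = (1·0.125·0.483 + 4·0.25·0.312) − 0.28 = 0.092375.
Option 2: r to a full sibling = 0.5.
Option 2: r to an offspring = 0.5.
Option 2: Σ r·B − C = (4·0.5·0.32 + 3·0.5·0.368) − 0.55 = 0.642.
Option 2 has the higher net inclusive-fitness payoff.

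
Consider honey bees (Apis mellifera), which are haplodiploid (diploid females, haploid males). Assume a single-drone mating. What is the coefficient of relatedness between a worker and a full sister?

Haplodiploid full sisters inherit their father's entire haploid genome identically (contributing 1/2) and on average half of their mother's contribution (1/2 · 1/2 = 1/4); r = 1/2 + 1/4 = 3/4.

0.75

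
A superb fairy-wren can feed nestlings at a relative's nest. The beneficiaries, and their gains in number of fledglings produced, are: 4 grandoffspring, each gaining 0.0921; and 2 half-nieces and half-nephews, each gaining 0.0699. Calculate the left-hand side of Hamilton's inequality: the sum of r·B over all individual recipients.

0.109575

r to a grandoffspring = 0.25 (two parent–offspring links: r = (1/2)^2 = 1/4).
r to a half-niece or half-nephew = 0.125 (half-aunt/uncle↔niece/nephew: one path of length 3: r = (1/2)^3 = 1/8).
Summing one r·B term per recipient: 4·0.25·0.0921 + 2·0.125·0.0699 = 0.109575.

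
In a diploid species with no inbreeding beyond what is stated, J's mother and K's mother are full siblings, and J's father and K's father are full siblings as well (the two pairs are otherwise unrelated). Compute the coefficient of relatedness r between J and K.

0.25

With two independent routes of shared ancestry, r is the sum of the two contributions.
J and K are related in two ways: first cousins through their mothers (r = 1/8) and first cousins through their fathers (r = 1/8) — i.e. double first cousins.
r = 1/8 + 1/8 = 0.25.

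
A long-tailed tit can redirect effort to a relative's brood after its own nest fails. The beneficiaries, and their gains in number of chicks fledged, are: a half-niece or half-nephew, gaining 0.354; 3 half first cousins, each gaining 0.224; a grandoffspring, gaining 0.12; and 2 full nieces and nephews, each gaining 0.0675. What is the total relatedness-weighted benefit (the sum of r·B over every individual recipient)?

r to a half-niece or half-nephew = 0.125 (half-aunt/uncle↔niece/nephew: one path of length 3: r = (1/2)^3 = 1/8).
r to a half first cousin = 1/16 (half first cousins share one grandparent — one path of length 4: r = (1/2)^4 = 1/16).
r to a grandoffspring = 1/4 (two parent–offspring links: r = (1/2)^2 = 1/4).
r to a full niece or nephew = 1/4 (full aunt/uncle↔niece/nephew: two paths of length 3 through the shared grandparent pair: r = 2·(1/2)^3 = 1/4).
Summing one r·B term per recipient: 1·0.125·0.354 + 3·0.0625·0.224 + 1·0.25·0.12 + 2·0.25·0.0675 = 0.15.

0.15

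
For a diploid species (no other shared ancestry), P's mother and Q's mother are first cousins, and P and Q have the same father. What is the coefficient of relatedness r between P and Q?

Wright's path rule: contributions from independent ancestry routes add.
P and Q are related in two ways: second cousins through their mothers (r = 1/32) and half-sibs through their shared father (r = 1/4).
r = 1/32 + 1/4 = 0.28125.

0.28125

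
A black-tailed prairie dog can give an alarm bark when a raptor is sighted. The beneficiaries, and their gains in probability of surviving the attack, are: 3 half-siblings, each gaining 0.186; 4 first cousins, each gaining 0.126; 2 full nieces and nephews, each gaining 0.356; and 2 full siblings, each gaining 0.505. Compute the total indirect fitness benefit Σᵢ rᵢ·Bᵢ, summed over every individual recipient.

0.8855

r to a half-sibling = 1/4 (half-sibs share one parent — one path of length 2: r = (1/2)^2 = 1/4).
r to a first cousin = 0.125 (first cousins share one grandparent pair — two paths of length 4: r = 2·(1/2)^4 = 1/8).
r to a full niece or nephew = 1/4 (full aunt/uncle↔niece/nephew: two paths of length 3 through the shared grandparent pair: r = 2·(1/2)^3 = 1/4).
r to a full sibling = 0.5 (full sibs share both parents — two paths of length 2: r = 2·(1/2)^2 = 1/2).
Summing one r·B term per recipient: 3·0.25·0.186 + 4·0.125·0.126 + 2·0.25·0.356 + 2·0.5·0.505 = 0.8855.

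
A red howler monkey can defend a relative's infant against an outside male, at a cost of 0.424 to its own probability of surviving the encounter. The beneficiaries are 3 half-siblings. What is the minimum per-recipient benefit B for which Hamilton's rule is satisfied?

0.5653

r to a half-sibling = 1/4 (half-sibs share one parent — one path of length 2: r = (1/2)^2 = 1/4).
Hamilton's rule with n recipients of equal r: n·r·B > C, so B > C/(n·r) = 0.424/(3·0.25) = 0.5653.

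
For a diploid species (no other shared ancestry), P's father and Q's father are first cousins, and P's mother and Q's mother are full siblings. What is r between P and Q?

Wright's path rule: contributions from independent ancestry routes add.
P and Q are related in two ways: second cousins through their fathers (r = 1/32) and first cousins through their mothers (r = 1/8).
r = 1/32 + 1/8 = 5/32 = 0.15625.

0.15625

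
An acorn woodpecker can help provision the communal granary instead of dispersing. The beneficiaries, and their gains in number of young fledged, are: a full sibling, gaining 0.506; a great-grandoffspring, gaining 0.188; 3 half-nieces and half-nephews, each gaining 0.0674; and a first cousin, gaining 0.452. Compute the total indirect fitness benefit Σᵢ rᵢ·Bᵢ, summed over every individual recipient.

r to a full sibling = 1/2 (full sibs share both parents — two paths of length 2: r = 2·(1/2)^2 = 1/2).
r to a great-grandoffspring = 0.125 (three parent–offspring links: r = (1/2)^3 = 1/8).
r to a half-niece or half-nephew = 0.125 (half-aunt/uncle↔niece/nephew: one path of length 3: r = (1/2)^3 = 1/8).
r to a first cousin = 1/8 (first cousins share one grandparent pair — two paths of length 4: r = 2·(1/2)^4 = 1/8).
Summing one r·B term per recipient: 1·0.5·0.506 + 1·0.125·0.188 + 3·0.125·0.0674 + 1·0.125·0.452 = 0.358275.

0.358275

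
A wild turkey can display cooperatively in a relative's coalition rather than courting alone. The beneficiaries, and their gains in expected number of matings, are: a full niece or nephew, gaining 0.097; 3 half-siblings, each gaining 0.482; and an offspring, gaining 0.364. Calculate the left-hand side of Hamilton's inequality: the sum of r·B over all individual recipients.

r to a full niece or nephew = 1/4 (full aunt/uncle↔niece/nephew: two paths of length 3 through the shared grandparent pair: r = 2·(1/2)^3 = 1/4).
r to a half-sibling = 1/4 (half-sibs share one parent — one path of length 2: r = (1/2)^2 = 1/4).
r to an offspring = 1/2 (one parent–offspring link: r = (1/2)^1 = 1/2).
Summing one r·B term per recipient: 1·0.25·0.097 + 3·0.25·0.482 + 1·0.5·0.364 = 0.56775.

0.56775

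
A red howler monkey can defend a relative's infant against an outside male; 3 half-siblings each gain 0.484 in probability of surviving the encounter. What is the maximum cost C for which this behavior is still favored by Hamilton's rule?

0.363

r to a half-sibling = 0.25 (half-sibs share one parent — one path of length 2: r = (1/2)^2 = 1/4).
Hamilton's rule: n·r·B > C, so the trait is favored while C < n·r·B = 3·0.25·0.484 = 0.363.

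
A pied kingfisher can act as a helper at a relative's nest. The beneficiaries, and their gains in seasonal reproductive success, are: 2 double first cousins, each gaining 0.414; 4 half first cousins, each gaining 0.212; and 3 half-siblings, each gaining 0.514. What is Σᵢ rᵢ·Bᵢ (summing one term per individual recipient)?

r to a double first cousin = 1/4 (double first cousins share both grandparent pairs — four paths of length 4: r = 4·(1/2)^4 = 1/4).
r to a half first cousin = 0.0625 (half first cousins share one grandparent — one path of length 4: r = (1/2)^4 = 1/16).
r to a half-sibling = 0.25 (half-sibs share one parent — one path of length 2: r = (1/2)^2 = 1/4).
Summing one r·B term per recipient: 2·0.25·0.414 + 4·0.0625·0.212 + 3·0.25·0.514 = 0.6455.

0.6455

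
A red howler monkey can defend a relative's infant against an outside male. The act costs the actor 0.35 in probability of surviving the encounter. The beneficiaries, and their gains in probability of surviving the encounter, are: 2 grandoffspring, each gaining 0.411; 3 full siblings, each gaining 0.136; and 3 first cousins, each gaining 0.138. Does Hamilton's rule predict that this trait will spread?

Yes

Hamilton's rule: the trait is favored when the sum of r·B over every recipient exceeds the actor's cost C.
r to a grandoffspring = 1/4 (two parent–offspring links: r = (1/2)^2 = 1/4).
r to a full sibling = 1/2 (full sibs share both parents — two paths of length 2: r = 2·(1/2)^2 = 1/2).
r to a first cousin = 1/8 (first cousins share one grandparent pair — two paths of length 4: r = 2·(1/2)^4 = 1/8).
Summing one r·B term per recipient: 2·0.25·0.411 + 3·0.5·0.136 + 3·0.125·0.138 = 0.46125.
0.46125 > 0.35: the indirect benefit exceeds the cost.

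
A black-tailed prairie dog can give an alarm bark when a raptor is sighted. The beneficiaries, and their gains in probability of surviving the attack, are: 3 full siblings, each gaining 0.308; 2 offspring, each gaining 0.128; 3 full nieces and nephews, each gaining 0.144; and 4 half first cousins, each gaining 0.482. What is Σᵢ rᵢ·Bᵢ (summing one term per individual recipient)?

0.8185

r to a full sibling = 0.5 (full sibs share both parents — two paths of length 2: r = 2·(1/2)^2 = 1/2).
r to an offspring = 1/2 (one parent–offspring link: r = (1/2)^1 = 1/2).
r to a full niece or nephew = 0.25 (full aunt/uncle↔niece/nephew: two paths of length 3 through the shared grandparent pair: r = 2·(1/2)^3 = 1/4).
r to a half first cousin = 0.0625 (half first cousins share one grandparent — one path of length 4: r = (1/2)^4 = 1/16).
Summing one r·B term per recipient: 3·0.5·0.308 + 2·0.5·0.128 + 3·0.25·0.144 + 4·0.0625·0.482 = 0.8185.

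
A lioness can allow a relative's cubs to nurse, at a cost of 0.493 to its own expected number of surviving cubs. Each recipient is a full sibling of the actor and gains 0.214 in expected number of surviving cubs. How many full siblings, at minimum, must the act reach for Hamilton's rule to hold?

r to a full sibling = 0.5 (full sibs share both parents — two paths of length 2: r = 2·(1/2)^2 = 1/2).
Hamilton's rule: n·r·B > C  ⇒  n > C/(r·B) = 0.493/(0.5·0.214) = 4.607.
The smallest integer exceeding 4.607 is 5.

5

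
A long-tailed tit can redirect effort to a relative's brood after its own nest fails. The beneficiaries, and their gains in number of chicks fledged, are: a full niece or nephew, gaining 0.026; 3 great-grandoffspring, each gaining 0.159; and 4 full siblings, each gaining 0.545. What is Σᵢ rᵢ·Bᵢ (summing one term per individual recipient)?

1.156125

r to a full niece or nephew = 1/4 (full aunt/uncle↔niece/nephew: two paths of length 3 through the shared grandparent pair: r = 2·(1/2)^3 = 1/4).
r to a great-grandoffspring = 1/8 (three parent–offspring links: r = (1/2)^3 = 1/8).
r to a full sibling = 1/2 (full sibs share both parents — two paths of length 2: r = 2·(1/2)^2 = 1/2).
Summing one r·B term per recipient: 1·0.25·0.026 + 3·0.125·0.159 + 4·0.5·0.545 = 1.156125.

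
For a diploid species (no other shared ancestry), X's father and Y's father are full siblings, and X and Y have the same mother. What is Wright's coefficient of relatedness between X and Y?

With two independent routes of shared ancestry, r is the sum of the two contributions.
X and Y are related in two ways: first cousins through their fathers (r = 1/8) and half-sibs through their shared mother (r = 1/4).
r = 1/8 + 1/4 = 0.375.

0.375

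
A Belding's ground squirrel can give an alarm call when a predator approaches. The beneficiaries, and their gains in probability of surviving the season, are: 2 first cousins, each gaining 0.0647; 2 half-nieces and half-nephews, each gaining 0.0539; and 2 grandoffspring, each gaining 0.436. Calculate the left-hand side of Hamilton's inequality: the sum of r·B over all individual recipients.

r to a first cousin = 0.125 (first cousins share one grandparent pair — two paths of length 4: r = 2·(1/2)^4 = 1/8).
r to a half-niece or half-nephew = 1/8 (half-aunt/uncle↔niece/nephew: one path of length 3: r = (1/2)^3 = 1/8).
r to a grandoffspring = 0.25 (two parent–offspring links: r = (1/2)^2 = 1/4).
Summing one r·B term per recipient: 2·0.125·0.0647 + 2·0.125·0.0539 + 2·0.25·0.436 = 0.24765.

0.24765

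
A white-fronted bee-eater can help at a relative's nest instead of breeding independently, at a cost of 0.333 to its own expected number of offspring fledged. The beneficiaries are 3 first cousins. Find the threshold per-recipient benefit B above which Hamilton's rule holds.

0.888

r to a first cousin = 1/8 (first cousins share one grandparent pair — two paths of length 4: r = 2·(1/2)^4 = 1/8).
Hamilton's rule with n recipients of equal r: n·r·B > C, so B > C/(n·r) = 0.333/(3·0.125) = 0.888.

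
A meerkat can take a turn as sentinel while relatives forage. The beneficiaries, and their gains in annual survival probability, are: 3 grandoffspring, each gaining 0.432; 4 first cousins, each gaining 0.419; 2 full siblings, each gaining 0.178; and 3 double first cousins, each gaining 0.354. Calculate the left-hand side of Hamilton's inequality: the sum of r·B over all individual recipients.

r to a grandoffspring = 1/4 (two parent–offspring links: r = (1/2)^2 = 1/4).
r to a first cousin = 0.125 (first cousins share one grandparent pair — two paths of length 4: r = 2·(1/2)^4 = 1/8).
r to a full sibling = 0.5 (full sibs share both parents — two paths of length 2: r = 2·(1/2)^2 = 1/2).
r to a double first cousin = 0.25 (double first cousins share both grandparent pairs — four paths of length 4: r = 4·(1/2)^4 = 1/4).
Summing one r·B term per recipient: 3·0.25·0.432 + 4·0.125·0.419 + 2·0.5·0.178 + 3·0.25·0.354 = 0.977.

0.977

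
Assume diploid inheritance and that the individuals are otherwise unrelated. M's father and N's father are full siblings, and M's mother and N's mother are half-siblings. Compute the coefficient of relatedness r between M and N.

0.1875

Wright's path rule: contributions from independent ancestry routes add.
M and N are related in two ways: first cousins through their fathers (r = 1/8) and half first cousins through their mothers (r = 1/16).
r = 1/8 + 1/16 = 3/16 = 0.1875.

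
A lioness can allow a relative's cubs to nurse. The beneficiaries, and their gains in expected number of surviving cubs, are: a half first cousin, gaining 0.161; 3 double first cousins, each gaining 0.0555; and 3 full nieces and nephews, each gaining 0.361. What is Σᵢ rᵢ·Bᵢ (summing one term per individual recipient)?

0.3224375

r to a half first cousin = 0.0625 (half first cousins share one grandparent — one path of length 4: r = (1/2)^4 = 1/16).
r to a double first cousin = 0.25 (double first cousins share both grandparent pairs — four paths of length 4: r = 4·(1/2)^4 = 1/4).
r to a full niece or nephew = 0.25 (full aunt/uncle↔niece/nephew: two paths of length 3 through the shared grandparent pair: r = 2·(1/2)^3 = 1/4).
Summing one r·B term per recipient: 1·0.0625·0.161 + 3·0.25·0.0555 + 3·0.25·0.361 = 0.3224375.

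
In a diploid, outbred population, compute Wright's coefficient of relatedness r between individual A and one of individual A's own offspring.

0.5

Each parent–offspring link contributes a factor of 1/2, and independent paths through distinct common ancestors add.
One parent–offspring link: r = (1/2)^1 = 1/2.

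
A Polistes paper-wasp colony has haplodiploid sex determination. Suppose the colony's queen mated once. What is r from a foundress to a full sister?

Haplodiploid full sisters inherit their father's entire haploid genome identically (contributing 1/2) and on average half of their mother's contribution (1/2 · 1/2 = 1/4); r = 1/2 + 1/4 = 3/4.

0.75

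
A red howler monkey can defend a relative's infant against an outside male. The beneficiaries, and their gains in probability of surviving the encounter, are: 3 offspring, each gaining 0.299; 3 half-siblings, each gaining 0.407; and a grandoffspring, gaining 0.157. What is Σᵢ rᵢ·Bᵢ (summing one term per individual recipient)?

0.793

r to an offspring = 1/2 (one parent–offspring link: r = (1/2)^1 = 1/2).
r to a half-sibling = 0.25 (half-sibs share one parent — one path of length 2: r = (1/2)^2 = 1/4).
r to a grandoffspring = 1/4 (two parent–offspring links: r = (1/2)^2 = 1/4).
Summing one r·B term per recipient: 3·0.5·0.299 + 3·0.25·0.407 + 1·0.25·0.157 = 0.793.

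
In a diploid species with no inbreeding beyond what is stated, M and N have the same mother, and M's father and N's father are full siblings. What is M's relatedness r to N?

Wright's path rule: contributions from independent ancestry routes add.
M and N are related in two ways: half-sibs through their shared mother (r = 1/4) and first cousins through their fathers (r = 1/8).
r = 1/4 + 1/8 = 0.375.

0.375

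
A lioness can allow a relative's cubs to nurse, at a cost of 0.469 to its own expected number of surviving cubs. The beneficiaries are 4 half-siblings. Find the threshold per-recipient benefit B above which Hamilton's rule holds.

r to a half-sibling = 1/4 (half-sibs share one parent — one path of length 2: r = (1/2)^2 = 1/4).
Hamilton's rule with n recipients of equal r: n·r·B > C, so B > C/(n·r) = 0.469/(4·0.25) = 0.469.

0.469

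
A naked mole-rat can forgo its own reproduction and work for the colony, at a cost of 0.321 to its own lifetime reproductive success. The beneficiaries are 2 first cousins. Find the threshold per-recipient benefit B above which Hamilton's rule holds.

1.284

r to a first cousin = 1/8 (first cousins share one grandparent pair — two paths of length 4: r = 2·(1/2)^4 = 1/8).
Hamilton's rule with n recipients of equal r: n·r·B > C, so B > C/(n·r) = 0.321/(2·0.125) = 1.284.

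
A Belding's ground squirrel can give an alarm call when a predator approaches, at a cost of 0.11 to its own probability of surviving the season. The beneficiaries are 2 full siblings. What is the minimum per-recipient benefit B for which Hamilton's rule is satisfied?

r to a full sibling = 0.5 (full sibs share both parents — two paths of length 2: r = 2·(1/2)^2 = 1/2).
Hamilton's rule with n recipients of equal r: n·r·B > C, so B > C/(n·r) = 0.11/(2·0.5) = 0.11.

0.11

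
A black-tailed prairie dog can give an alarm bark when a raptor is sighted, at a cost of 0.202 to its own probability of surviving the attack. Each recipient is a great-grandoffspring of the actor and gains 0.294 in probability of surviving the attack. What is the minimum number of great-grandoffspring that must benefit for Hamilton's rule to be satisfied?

6

r to a great-grandoffspring = 1/8 (three parent–offspring links: r = (1/2)^3 = 1/8).
Hamilton's rule: n·r·B > C  ⇒  n > C/(r·B) = 0.202/(0.125·0.294) = 5.497.
The smallest integer exceeding 5.497 is 6.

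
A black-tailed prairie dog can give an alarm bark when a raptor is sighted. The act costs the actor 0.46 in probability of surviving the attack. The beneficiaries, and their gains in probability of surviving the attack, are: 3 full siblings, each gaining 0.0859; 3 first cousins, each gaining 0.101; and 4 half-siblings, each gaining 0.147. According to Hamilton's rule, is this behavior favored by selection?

No

Hamilton's rule: the trait is favored when the sum of r·B over every recipient exceeds the actor's cost C.
r to a full sibling = 1/2 (full sibs share both parents — two paths of length 2: r = 2·(1/2)^2 = 1/2).
r to a first cousin = 0.125 (first cousins share one grandparent pair — two paths of length 4: r = 2·(1/2)^4 = 1/8).
r to a half-sibling = 0.25 (half-sibs share one parent — one path of length 2: r = (1/2)^2 = 1/4).
Summing one r·B term per recipient: 3·0.5·0.0859 + 3·0.125·0.101 + 4·0.25·0.147 = 0.313725.
0.313725 < 0.46: the indirect benefit is less than the cost.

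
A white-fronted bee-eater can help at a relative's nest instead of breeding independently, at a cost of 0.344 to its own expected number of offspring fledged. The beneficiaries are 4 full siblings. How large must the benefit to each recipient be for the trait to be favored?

0.172

r to a full sibling = 1/2 (full sibs share both parents — two paths of length 2: r = 2·(1/2)^2 = 1/2).
Hamilton's rule with n recipients of equal r: n·r·B > C, so B > C/(n·r) = 0.344/(4·0.5) = 0.172.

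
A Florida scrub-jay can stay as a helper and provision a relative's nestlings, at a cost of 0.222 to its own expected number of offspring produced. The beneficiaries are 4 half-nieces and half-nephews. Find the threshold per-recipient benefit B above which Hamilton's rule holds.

0.444

r to a half-niece or half-nephew = 1/8 (half-aunt/uncle↔niece/nephew: one path of length 3: r = (1/2)^3 = 1/8).
Hamilton's rule with n recipients of equal r: n·r·B > C, so B > C/(n·r) = 0.222/(4·0.125) = 0.444.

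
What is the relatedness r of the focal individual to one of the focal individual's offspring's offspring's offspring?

Each parent–offspring link contributes a factor of 1/2, and independent paths through distinct common ancestors add.
Three parent–offspring links: r = (1/2)^3 = 1/8.

0.125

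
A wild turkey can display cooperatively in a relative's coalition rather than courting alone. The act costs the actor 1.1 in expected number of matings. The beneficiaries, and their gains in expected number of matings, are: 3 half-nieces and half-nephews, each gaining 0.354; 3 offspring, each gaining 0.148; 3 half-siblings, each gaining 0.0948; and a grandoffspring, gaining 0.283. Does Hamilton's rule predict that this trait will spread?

Hamilton's rule: the trait is favored when the sum of r·B over every recipient exceeds the actor's cost C.
r to a half-niece or half-nephew = 0.125 (half-aunt/uncle↔niece/nephew: one path of length 3: r = (1/2)^3 = 1/8).
r to an offspring = 1/2 (one parent–offspring link: r = (1/2)^1 = 1/2).
r to a half-sibling = 0.25 (half-sibs share one parent — one path of length 2: r = (1/2)^2 = 1/4).
r to a grandoffspring = 1/4 (two parent–offspring links: r = (1/2)^2 = 1/4).
Summing one r·B term per recipient: 3·0.125·0.354 + 3·0.5·0.148 + 3·0.25·0.0948 + 1·0.25·0.283 = 0.4966.
0.4966 < 1.1: the indirect benefit is less than the cost.

No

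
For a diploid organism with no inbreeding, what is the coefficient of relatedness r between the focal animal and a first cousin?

0.125

Each parent–offspring link contributes a factor of 1/2, and independent paths through distinct common ancestors add.
First cousins share one grandparent pair — two paths of length 4: r = 2·(1/2)^4 = 1/8.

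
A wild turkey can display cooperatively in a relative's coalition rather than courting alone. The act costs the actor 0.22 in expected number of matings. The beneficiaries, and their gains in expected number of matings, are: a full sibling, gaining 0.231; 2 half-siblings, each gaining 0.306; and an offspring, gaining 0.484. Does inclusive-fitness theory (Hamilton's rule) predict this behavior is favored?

Yes

Hamilton's rule: the trait is favored when the sum of r·B over every recipient exceeds the actor's cost C.
r to a full sibling = 0.5 (full sibs share both parents — two paths of length 2: r = 2·(1/2)^2 = 1/2).
r to a half-sibling = 0.25 (half-sibs share one parent — one path of length 2: r = (1/2)^2 = 1/4).
r to an offspring = 1/2 (one parent–offspring link: r = (1/2)^1 = 1/2).
Summing one r·B term per recipient: 1·0.5·0.231 + 2·0.25·0.306 + 1·0.5·0.484 = 0.5105.
0.5105 > 0.22: the indirect benefit exceeds the cost.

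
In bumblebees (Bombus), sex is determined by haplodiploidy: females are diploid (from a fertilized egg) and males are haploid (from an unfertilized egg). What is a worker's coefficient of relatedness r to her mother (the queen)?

0.5

One meiotic link between diploid queen and diploid daughter: r = 1/2.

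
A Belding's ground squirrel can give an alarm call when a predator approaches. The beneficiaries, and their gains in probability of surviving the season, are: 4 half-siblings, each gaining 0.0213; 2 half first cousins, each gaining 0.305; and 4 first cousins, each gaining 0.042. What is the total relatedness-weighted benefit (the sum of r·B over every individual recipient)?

r to a half-sibling = 0.25 (half-sibs share one parent — one path of length 2: r = (1/2)^2 = 1/4).
r to a half first cousin = 0.0625 (half first cousins share one grandparent — one path of length 4: r = (1/2)^4 = 1/16).
r to a first cousin = 0.125 (first cousins share one grandparent pair — two paths of length 4: r = 2·(1/2)^4 = 1/8).
Summing one r·B term per recipient: 4·0.25·0.0213 + 2·0.0625·0.305 + 4·0.125·0.042 = 0.080425.

0.080425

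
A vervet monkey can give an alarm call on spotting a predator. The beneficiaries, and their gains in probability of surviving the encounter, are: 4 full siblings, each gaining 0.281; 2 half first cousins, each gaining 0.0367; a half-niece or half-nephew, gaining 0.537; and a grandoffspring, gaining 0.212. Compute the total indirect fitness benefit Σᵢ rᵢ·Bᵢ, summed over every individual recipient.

r to a full sibling = 1/2 (full sibs share both parents — two paths of length 2: r = 2·(1/2)^2 = 1/2).
r to a half first cousin = 1/16 (half first cousins share one grandparent — one path of length 4: r = (1/2)^4 = 1/16).
r to a half-niece or half-nephew = 0.125 (half-aunt/uncle↔niece/nephew: one path of length 3: r = (1/2)^3 = 1/8).
r to a grandoffspring = 1/4 (two parent–offspring links: r = (1/2)^2 = 1/4).
Summing one r·B term per recipient: 4·0.5·0.281 + 2·0.0625·0.0367 + 1·0.125·0.537 + 1·0.25·0.212 = 0.6867125.

0.6867125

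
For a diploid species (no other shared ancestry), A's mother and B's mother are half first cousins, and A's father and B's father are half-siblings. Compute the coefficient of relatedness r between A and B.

0.078125

With two independent routes of shared ancestry, r is the sum of the two contributions.
A and B are related in two ways: half second cousins through their mothers (r = 1/64) and half first cousins through their fathers (r = 1/16).
r = 1/64 + 1/16 = 5/64 = 0.078125.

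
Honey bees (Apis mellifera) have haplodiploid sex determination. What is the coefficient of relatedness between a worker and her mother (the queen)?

One meiotic link between diploid queen and diploid daughter: r = 1/2.

0.5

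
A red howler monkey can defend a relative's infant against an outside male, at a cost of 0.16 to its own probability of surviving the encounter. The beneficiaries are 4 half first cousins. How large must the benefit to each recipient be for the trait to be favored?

0.64

r to a half first cousin = 0.0625 (half first cousins share one grandparent — one path of length 4: r = (1/2)^4 = 1/16).
Hamilton's rule with n recipients of equal r: n·r·B > C, so B > C/(n·r) = 0.16/(4·0.0625) = 0.64.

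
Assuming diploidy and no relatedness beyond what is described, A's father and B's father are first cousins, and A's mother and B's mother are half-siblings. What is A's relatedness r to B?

0.09375

With two independent routes of shared ancestry, r is the sum of the two contributions.
A and B are related in two ways: second cousins through their fathers (r = 1/32) and half first cousins through their mothers (r = 1/16).
r = 1/32 + 1/16 = 3/32 = 0.09375.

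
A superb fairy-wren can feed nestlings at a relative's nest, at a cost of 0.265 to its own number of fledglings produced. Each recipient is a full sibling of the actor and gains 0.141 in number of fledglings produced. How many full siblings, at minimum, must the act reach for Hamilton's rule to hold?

r to a full sibling = 1/2 (full sibs share both parents — two paths of length 2: r = 2·(1/2)^2 = 1/2).
Hamilton's rule: n·r·B > C  ⇒  n > C/(r·B) = 0.265/(0.5·0.141) = 3.759.
The smallest integer exceeding 3.759 is 4.

4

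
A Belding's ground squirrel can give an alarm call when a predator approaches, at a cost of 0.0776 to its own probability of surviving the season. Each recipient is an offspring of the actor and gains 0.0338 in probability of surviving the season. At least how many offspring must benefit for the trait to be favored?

r to an offspring = 1/2 (one parent–offspring link: r = (1/2)^1 = 1/2).
Hamilton's rule: n·r·B > C  ⇒  n > C/(r·B) = 0.0776/(0.5·0.0338) = 4.592.
The smallest integer exceeding 4.592 is 5.

5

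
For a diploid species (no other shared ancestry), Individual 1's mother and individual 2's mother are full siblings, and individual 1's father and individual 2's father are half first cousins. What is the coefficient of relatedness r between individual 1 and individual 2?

0.140625

Wright's path rule: contributions from independent ancestry routes add.
Individual 1 and individual 2 are related in two ways: first cousins through their mothers (r = 1/8) and half second cousins through their fathers (r = 1/64).
r = 1/8 + 1/64 = 9/64 = 0.140625.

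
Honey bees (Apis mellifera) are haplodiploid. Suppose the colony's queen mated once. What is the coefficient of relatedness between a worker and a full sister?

Haplodiploid full sisters inherit their father's entire haploid genome identically (contributing 1/2) and on average half of their mother's contribution (1/2 · 1/2 = 1/4); r = 1/2 + 1/4 = 3/4.

0.75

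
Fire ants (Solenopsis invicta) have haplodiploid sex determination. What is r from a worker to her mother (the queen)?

One meiotic link between diploid queen and diploid daughter: r = 1/2.

0.5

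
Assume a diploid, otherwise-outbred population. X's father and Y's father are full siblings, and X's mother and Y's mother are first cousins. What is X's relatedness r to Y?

0.15625

Independent pedigree routes through distinct common ancestors add.
X and Y are related in two ways: first cousins through their fathers (r = 1/8) and second cousins through their mothers (r = 1/32).
r = 1/8 + 1/32 = 5/32 = 0.15625.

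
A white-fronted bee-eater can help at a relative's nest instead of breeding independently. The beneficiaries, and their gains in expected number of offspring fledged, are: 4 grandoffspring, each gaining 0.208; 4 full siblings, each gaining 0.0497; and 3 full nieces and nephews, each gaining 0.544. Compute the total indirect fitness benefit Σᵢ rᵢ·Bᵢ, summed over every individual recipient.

0.7154

r to a grandoffspring = 1/4 (two parent–offspring links: r = (1/2)^2 = 1/4).
r to a full sibling = 1/2 (full sibs share both parents — two paths of length 2: r = 2·(1/2)^2 = 1/2).
r to a full niece or nephew = 0.25 (full aunt/uncle↔niece/nephew: two paths of length 3 through the shared grandparent pair: r = 2·(1/2)^3 = 1/4).
Summing one r·B term per recipient: 4·0.25·0.208 + 4·0.5·0.0497 + 3·0.25·0.544 = 0.7154.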